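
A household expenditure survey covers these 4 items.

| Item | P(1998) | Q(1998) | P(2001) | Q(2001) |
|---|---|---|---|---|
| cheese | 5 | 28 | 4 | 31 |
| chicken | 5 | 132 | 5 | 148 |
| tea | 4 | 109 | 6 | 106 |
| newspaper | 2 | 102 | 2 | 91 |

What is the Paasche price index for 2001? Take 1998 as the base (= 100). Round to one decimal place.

Paasche price index uses current-period quantities as weights.
ΣP(2001)·Q(2001) = 4×31 + 5×148 + 6×106 + 2×91 = 124 + 740 + 636 + 182 = 1682
ΣP(1998)·Q(2001) = 5×31 + 5×148 + 4×106 + 2×91 = 155 + 740 + 424 + 182 = 1501
Index = 1682 / 1501 × 100 = 112.0586

112.1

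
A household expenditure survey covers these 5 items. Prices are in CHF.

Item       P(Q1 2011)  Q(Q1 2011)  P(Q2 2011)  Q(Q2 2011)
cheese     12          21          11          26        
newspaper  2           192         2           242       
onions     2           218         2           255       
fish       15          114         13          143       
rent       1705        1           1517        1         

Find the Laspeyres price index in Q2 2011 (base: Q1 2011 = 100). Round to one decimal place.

Laspeyres price index uses base-period quantities as weights.
ΣP(Q2 2011)·Q(Q1 2011) = 11×21 + 2×192 + 2×218 + 13×114 + 1517×1 = 231 + 384 + 436 + 1482 + 1517 = 4050
ΣP(Q1 2011)·Q(Q1 2011) = 12×21 + 2×192 + 2×218 + 15×114 + 1705×1 = 252 + 384 + 436 + 1710 + 1705 = 4487
Index = 4050 / 4487 × 100 = 90.2608

90.3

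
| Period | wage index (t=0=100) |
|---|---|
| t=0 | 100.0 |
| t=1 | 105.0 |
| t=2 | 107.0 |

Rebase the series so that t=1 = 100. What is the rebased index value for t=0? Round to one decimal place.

Rebased(t=0) = 100.0 / 105.0 × 100 = 95.2381

95.2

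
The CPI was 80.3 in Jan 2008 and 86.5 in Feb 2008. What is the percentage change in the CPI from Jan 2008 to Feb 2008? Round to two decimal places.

7.72%

Change = (86.5 − 80.3) / 80.3 × 100
       = 6.2 / 80.3 × 100 = 7.7210%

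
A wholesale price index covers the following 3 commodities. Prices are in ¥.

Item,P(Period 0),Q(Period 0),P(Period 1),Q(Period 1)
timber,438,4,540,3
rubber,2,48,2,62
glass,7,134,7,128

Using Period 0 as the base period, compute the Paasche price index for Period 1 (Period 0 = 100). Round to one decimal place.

113.1

Paasche price index uses current-period quantities as weights.
ΣP(Period 1)·Q(Period 1) = 540×3 + 2×62 + 7×128 = 1620 + 124 + 896 = 2640
ΣP(Period 0)·Q(Period 1) = 438×3 + 2×62 + 7×128 = 1314 + 124 + 896 = 2334
Index = 2640 / 2334 × 100 = 113.1105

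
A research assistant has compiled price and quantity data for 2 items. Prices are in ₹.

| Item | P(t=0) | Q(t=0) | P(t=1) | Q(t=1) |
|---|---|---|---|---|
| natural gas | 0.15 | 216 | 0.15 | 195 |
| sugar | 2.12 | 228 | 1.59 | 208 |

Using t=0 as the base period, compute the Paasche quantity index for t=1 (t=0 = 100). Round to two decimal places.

Paasche quantity index uses current-period prices as weights.
ΣP(t=1)·Q(t=1) = 0.15×195 + 1.59×208 = 29.25 + 330.72 = 359.97
ΣP(t=1)·Q(t=0) = 0.15×216 + 1.59×228 = 32.4 + 362.52 = 394.92
Index = 359.97 / 394.92 × 100 = 91.1501

91.15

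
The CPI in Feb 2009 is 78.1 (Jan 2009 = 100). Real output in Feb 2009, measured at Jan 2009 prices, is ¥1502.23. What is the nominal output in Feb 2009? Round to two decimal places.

Nominal = Real × (Index/100) = 1502.23 × (78.1/100)
        = 1502.23 × 0.781 = 1173.2416

1173.24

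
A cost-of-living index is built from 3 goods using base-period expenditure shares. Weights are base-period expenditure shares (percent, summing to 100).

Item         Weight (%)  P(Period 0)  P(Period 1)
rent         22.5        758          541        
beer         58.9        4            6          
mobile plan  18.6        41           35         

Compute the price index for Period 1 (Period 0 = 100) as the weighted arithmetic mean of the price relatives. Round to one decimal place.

rent: 22.5 × (541/758) = 22.5 × 0.713720 = 16.0587
beer: 58.9 × (6/4) = 58.9 × 1.500000 = 88.3500
mobile plan: 18.6 × (35/41) = 18.6 × 0.853659 = 15.8780
Index = Σ wᵢ·(p₁ᵢ/p₀ᵢ) = 16.0587 + 88.3500 + 15.8780 = 120.2868

120.3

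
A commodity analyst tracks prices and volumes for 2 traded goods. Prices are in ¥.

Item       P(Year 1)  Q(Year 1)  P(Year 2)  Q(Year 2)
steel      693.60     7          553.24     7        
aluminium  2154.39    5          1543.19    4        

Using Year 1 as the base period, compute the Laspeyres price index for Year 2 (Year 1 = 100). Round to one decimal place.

Laspeyres price index uses base-period quantities as weights.
ΣP(Year 2)·Q(Year 1) = 553.24×7 + 1543.19×5 = 3872.68 + 7715.95 = 11588.63
ΣP(Year 1)·Q(Year 1) = 693.60×7 + 2154.39×5 = 4855.2 + 10771.95 = 15627.15
Index = 11588.63 / 15627.15 × 100 = 74.1570

74.2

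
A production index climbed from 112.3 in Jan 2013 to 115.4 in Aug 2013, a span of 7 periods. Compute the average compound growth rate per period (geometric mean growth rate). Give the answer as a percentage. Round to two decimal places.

Growth factor = (115.4/112.3)^(1/7) = (1.027605)^(1/7) = 1.003898
Growth rate = 1.003898 − 1 = 0.003898 = 0.3898%

0.39%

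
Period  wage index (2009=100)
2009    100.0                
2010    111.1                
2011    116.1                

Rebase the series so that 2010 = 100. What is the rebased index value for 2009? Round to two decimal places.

Rebased(2009) = 100.0 / 111.1 × 100 = 90.0090

90.01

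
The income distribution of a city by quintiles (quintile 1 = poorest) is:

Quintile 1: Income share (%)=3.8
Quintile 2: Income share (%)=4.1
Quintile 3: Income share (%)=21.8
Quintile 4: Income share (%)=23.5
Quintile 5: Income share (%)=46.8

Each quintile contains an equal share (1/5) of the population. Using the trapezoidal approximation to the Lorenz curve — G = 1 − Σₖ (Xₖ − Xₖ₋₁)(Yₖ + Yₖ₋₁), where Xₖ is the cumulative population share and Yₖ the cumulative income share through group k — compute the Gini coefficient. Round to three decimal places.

0.422

Cumulative income shares Yₖ: 0.0380, 0.0790, 0.2970, 0.5320, 1.0000
Σ (Xₖ−Xₖ₋₁)(Yₖ+Yₖ₋₁) = (1/5)(0.0380+0.0000) + (1/5)(0.0790+0.0380) + (1/5)(0.2970+0.0790) + (1/5)(0.5320+0.2970) + (1/5)(1.0000+0.5320)
  = 0.0076 + 0.0234 + 0.0752 + 0.1658 + 0.3064 = 0.5784
G = 1 − 0.5784 = 0.4216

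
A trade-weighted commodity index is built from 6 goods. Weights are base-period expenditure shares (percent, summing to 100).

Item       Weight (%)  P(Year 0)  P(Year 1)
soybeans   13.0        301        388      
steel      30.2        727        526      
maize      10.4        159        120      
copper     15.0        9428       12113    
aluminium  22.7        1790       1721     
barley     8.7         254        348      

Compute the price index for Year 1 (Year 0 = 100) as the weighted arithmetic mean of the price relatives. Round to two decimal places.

99.47

soybeans: 13.0 × (388/301) = 13.0 × 1.289037 = 16.7575
steel: 30.2 × (526/727) = 30.2 × 0.723521 = 21.8503
maize: 10.4 × (120/159) = 10.4 × 0.754717 = 7.8491
copper: 15.0 × (12113/9428) = 15.0 × 1.284790 = 19.2718
aluminium: 22.7 × (1721/1790) = 22.7 × 0.961453 = 21.8250
barley: 8.7 × (348/254) = 8.7 × 1.370079 = 11.9197
Index = Σ wᵢ·(p₁ᵢ/p₀ᵢ) = 16.7575 + 21.8503 + 7.8491 + 19.2718 + 21.8250 + 11.9197 = 99.4734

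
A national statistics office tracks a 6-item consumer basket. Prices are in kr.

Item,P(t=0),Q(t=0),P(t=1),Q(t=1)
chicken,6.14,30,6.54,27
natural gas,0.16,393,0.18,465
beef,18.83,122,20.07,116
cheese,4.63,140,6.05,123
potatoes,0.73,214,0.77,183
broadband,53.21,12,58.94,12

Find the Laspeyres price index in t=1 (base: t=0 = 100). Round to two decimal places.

111.22

Laspeyres price index uses base-period quantities as weights.
ΣP(t=1)·Q(t=0) = 6.54×30 + 0.18×393 + 20.07×122 + 6.05×140 + 0.77×214 + 58.94×12 = 196.2 + 70.74 + 2448.54 + 847 + 164.78 + 707.28 = 4434.54
ΣP(t=0)·Q(t=0) = 6.14×30 + 0.16×393 + 18.83×122 + 4.63×140 + 0.73×214 + 53.21×12 = 184.2 + 62.88 + 2297.26 + 648.2 + 156.22 + 638.52 = 3987.28
Index = 4434.54 / 3987.28 × 100 = 111.2172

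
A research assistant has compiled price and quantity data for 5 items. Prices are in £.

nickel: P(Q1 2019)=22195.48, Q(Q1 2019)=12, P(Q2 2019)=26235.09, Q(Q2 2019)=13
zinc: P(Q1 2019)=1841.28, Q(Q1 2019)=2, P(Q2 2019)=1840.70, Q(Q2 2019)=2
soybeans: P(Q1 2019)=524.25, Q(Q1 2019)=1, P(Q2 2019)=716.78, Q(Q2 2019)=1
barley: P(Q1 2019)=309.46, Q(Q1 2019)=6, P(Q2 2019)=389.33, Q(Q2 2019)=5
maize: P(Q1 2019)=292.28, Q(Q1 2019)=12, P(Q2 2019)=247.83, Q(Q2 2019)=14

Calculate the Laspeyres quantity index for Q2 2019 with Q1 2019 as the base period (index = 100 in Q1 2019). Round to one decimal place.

108.1

Laspeyres quantity index uses base-period prices as weights.
ΣP(Q1 2019)·Q(Q2 2019) = 22195.48×13 + 1841.28×2 + 524.25×1 + 309.46×5 + 292.28×14 = 288541.24 + 3682.56 + 524.25 + 1547.3 + 4091.92 = 298387.27
ΣP(Q1 2019)·Q(Q1 2019) = 22195.48×12 + 1841.28×2 + 524.25×1 + 309.46×6 + 292.28×12 = 266345.76 + 3682.56 + 524.25 + 1856.76 + 3507.36 = 275916.69
Index = 298387.27 / 275916.69 × 100 = 108.1440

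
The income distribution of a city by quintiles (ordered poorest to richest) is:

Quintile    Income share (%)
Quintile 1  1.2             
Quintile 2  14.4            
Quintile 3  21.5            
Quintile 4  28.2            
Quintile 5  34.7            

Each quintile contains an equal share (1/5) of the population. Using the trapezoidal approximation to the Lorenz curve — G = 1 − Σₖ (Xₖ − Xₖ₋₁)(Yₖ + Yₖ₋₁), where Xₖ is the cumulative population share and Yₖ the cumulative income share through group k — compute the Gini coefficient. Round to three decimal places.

Cumulative income shares Yₖ: 0.0120, 0.1560, 0.3710, 0.6530, 1.0000
Σ (Xₖ−Xₖ₋₁)(Yₖ+Yₖ₋₁) = (1/5)(0.0120+0.0000) + (1/5)(0.1560+0.0120) + (1/5)(0.3710+0.1560) + (1/5)(0.6530+0.3710) + (1/5)(1.0000+0.6530)
  = 0.0024 + 0.0336 + 0.1054 + 0.2048 + 0.3306 = 0.6768
G = 1 − 0.6768 = 0.3232

0.323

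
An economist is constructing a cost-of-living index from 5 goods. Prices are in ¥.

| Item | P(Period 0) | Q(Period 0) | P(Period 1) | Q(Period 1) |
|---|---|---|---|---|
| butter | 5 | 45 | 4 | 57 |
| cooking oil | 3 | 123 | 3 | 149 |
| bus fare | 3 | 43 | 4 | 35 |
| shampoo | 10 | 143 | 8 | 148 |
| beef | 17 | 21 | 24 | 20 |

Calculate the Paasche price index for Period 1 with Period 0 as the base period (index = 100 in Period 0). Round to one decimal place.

Paasche price index uses current-period quantities as weights.
ΣP(Period 1)·Q(Period 1) = 4×57 + 3×149 + 4×35 + 8×148 + 24×20 = 228 + 447 + 140 + 1184 + 480 = 2479
ΣP(Period 0)·Q(Period 1) = 5×57 + 3×149 + 3×35 + 10×148 + 17×20 = 285 + 447 + 105 + 1480 + 340 = 2657
Index = 2479 / 2657 × 100 = 93.3007

93.3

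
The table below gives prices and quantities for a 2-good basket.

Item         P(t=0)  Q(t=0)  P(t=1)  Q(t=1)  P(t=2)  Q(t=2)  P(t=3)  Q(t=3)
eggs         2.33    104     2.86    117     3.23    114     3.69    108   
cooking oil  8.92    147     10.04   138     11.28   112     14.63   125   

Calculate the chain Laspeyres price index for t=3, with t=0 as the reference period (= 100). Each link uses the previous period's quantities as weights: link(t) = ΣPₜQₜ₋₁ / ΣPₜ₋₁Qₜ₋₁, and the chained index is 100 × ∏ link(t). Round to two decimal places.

Link t=0→t=1:
ΣP(t=1)Q(t=0) = 2.86×104 + 10.04×147 = 297.44 + 1475.88 = 1773.32
ΣP(t=0)Q(t=0) = 2.33×104 + 8.92×147 = 242.32 + 1311.24 = 1553.56
link = 1773.32/1553.56 = 1.141456
Link t=1→t=2:
ΣP(t=2)Q(t=1) = 3.23×117 + 11.28×138 = 377.91 + 1556.64 = 1934.55
ΣP(t=1)Q(t=1) = 2.86×117 + 10.04×138 = 334.62 + 1385.52 = 1720.14
link = 1934.55/1720.14 = 1.124647
Link t=2→t=3:
ΣP(t=3)Q(t=2) = 3.69×114 + 14.63×112 = 420.66 + 1638.56 = 2059.22
ΣP(t=2)Q(t=2) = 3.23×114 + 11.28×112 = 368.22 + 1263.36 = 1631.58
link = 2059.22/1631.58 = 1.262102
Chained index = 100 × 1.141456 × 1.124647 × 1.262102 = 162.0204

162.02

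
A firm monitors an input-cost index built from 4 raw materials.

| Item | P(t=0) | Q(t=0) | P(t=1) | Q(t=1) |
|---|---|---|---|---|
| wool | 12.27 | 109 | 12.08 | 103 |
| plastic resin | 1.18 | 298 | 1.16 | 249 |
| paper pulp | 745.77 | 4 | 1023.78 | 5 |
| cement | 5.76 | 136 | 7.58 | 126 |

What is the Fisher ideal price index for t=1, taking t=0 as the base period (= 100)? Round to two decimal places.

125.47

Laspeyres component (base-period weights):
ΣP(t=1)Q(t=0) = 12.08×109 + 1.16×298 + 1023.78×4 + 7.58×136 = 1316.72 + 345.68 + 4095.12 + 1030.88 = 6788.4
ΣP(t=0)Q(t=0) = 12.27×109 + 1.18×298 + 745.77×4 + 5.76×136 = 1337.43 + 351.64 + 2983.08 + 783.36 = 5455.51
L = 6788.4 / 5455.51 × 100 = 124.4320
Paasche component (current-period weights):
ΣP(t=1)Q(t=1) = 12.08×103 + 1.16×249 + 1023.78×5 + 7.58×126 = 1244.24 + 288.84 + 5118.9 + 955.08 = 7607.06
ΣP(t=0)Q(t=1) = 12.27×103 + 1.18×249 + 745.77×5 + 5.76×126 = 1263.81 + 293.82 + 3728.85 + 725.76 = 6012.24
P = 7607.06 / 6012.24 × 100 = 126.5262
Fisher = √(L × P) = √(124.4320 × 126.5262) = 125.4747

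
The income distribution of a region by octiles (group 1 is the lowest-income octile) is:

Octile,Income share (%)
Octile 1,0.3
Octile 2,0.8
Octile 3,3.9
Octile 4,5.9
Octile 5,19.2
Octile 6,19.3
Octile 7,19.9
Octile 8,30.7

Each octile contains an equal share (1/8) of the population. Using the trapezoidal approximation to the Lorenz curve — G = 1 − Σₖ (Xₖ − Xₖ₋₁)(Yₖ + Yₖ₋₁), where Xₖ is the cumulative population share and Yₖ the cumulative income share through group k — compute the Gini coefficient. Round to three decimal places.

0.460

Cumulative income shares Yₖ: 0.0030, 0.0110, 0.0500, 0.1090, 0.3010, 0.4940, 0.6930, 1.0000
Σ (Xₖ−Xₖ₋₁)(Yₖ+Yₖ₋₁) = (1/8)(0.0030+0.0000) + (1/8)(0.0110+0.0030) + (1/8)(0.0500+0.0110) + (1/8)(0.1090+0.0500) + (1/8)(0.3010+0.1090) + (1/8)(0.4940+0.3010) + (1/8)(0.6930+0.4940) + (1/8)(1.0000+0.6930)
  = 0.0004 + 0.0017 + 0.0076 + 0.0199 + 0.0513 + 0.0994 + 0.1484 + 0.2116 = 0.5403
G = 1 − 0.5403 = 0.4597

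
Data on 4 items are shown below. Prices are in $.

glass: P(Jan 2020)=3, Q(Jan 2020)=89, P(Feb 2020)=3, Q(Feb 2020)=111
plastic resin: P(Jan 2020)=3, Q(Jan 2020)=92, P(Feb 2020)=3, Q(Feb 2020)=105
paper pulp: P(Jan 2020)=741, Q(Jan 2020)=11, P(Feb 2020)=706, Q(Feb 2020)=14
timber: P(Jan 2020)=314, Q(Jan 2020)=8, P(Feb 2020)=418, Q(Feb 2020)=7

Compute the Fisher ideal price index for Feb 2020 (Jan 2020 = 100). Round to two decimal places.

102.89

Laspeyres component (base-period weights):
ΣP(Feb 2020)Q(Jan 2020) = 3×89 + 3×92 + 706×11 + 418×8 = 267 + 276 + 7766 + 3344 = 11653
ΣP(Jan 2020)Q(Jan 2020) = 3×89 + 3×92 + 741×11 + 314×8 = 267 + 276 + 8151 + 2512 = 11206
L = 11653 / 11206 × 100 = 103.9889
Paasche component (current-period weights):
ΣP(Feb 2020)Q(Feb 2020) = 3×111 + 3×105 + 706×14 + 418×7 = 333 + 315 + 9884 + 2926 = 13458
ΣP(Jan 2020)Q(Feb 2020) = 3×111 + 3×105 + 741×14 + 314×7 = 333 + 315 + 10374 + 2198 = 13220
P = 13458 / 13220 × 100 = 101.8003
Fisher = √(L × P) = √(103.9889 × 101.8003) = 102.8888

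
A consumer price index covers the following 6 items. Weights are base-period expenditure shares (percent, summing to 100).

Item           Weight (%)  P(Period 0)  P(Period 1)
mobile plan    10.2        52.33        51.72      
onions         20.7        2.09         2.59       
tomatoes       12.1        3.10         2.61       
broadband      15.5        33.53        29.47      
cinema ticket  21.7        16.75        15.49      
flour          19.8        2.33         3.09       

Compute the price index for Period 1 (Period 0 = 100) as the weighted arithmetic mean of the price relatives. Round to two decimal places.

mobile plan: 10.2 × (51.72/52.33) = 10.2 × 0.988343 = 10.0811
onions: 20.7 × (2.59/2.09) = 20.7 × 1.239234 = 25.6522
tomatoes: 12.1 × (2.61/3.10) = 12.1 × 0.841935 = 10.1874
broadband: 15.5 × (29.47/33.53) = 15.5 × 0.878914 = 13.6232
cinema ticket: 21.7 × (15.49/16.75) = 21.7 × 0.924776 = 20.0676
flour: 19.8 × (3.09/2.33) = 19.8 × 1.326180 = 26.2584
Index = Σ wᵢ·(p₁ᵢ/p₀ᵢ) = 10.0811 + 25.6522 + 10.1874 + 13.6232 + 20.0676 + 26.2584 = 105.8699

105.87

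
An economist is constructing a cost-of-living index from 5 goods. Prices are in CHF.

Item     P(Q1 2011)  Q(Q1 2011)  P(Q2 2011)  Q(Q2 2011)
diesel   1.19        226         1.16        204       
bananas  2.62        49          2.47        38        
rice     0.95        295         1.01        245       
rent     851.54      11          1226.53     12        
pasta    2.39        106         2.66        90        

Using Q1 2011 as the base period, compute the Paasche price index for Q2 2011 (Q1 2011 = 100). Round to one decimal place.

Paasche price index uses current-period quantities as weights.
ΣP(Q2 2011)·Q(Q2 2011) = 1.16×204 + 2.47×38 + 1.01×245 + 1226.53×12 + 2.66×90 = 236.64 + 93.86 + 247.45 + 14718.36 + 239.4 = 15535.71
ΣP(Q1 2011)·Q(Q2 2011) = 1.19×204 + 2.62×38 + 0.95×245 + 851.54×12 + 2.39×90 = 242.76 + 99.56 + 232.75 + 10218.48 + 215.1 = 11008.65
Index = 15535.71 / 11008.65 × 100 = 141.1228

141.1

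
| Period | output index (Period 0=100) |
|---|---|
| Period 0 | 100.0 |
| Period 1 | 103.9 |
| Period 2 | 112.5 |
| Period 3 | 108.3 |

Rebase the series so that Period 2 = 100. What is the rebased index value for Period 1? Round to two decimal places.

Rebased(Period 1) = 103.9 / 112.5 × 100 = 92.3556

92.36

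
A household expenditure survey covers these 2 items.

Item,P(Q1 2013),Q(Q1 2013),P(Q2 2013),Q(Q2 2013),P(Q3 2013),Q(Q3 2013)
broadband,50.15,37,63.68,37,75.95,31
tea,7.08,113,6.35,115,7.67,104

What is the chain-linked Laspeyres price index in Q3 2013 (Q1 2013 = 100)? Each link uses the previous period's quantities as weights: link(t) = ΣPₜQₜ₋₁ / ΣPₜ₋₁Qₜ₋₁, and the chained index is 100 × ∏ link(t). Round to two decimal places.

Link Q1 2013→Q2 2013:
ΣP(Q2 2013)Q(Q1 2013) = 63.68×37 + 6.35×113 = 2356.16 + 717.55 = 3073.71
ΣP(Q1 2013)Q(Q1 2013) = 50.15×37 + 7.08×113 = 1855.55 + 800.04 = 2655.59
link = 3073.71/2655.59 = 1.157449
Link Q2 2013→Q3 2013:
ΣP(Q3 2013)Q(Q2 2013) = 75.95×37 + 7.67×115 = 2810.15 + 882.05 = 3692.2
ΣP(Q2 2013)Q(Q2 2013) = 63.68×37 + 6.35×115 = 2356.16 + 730.25 = 3086.41
link = 3692.2/3086.41 = 1.196277
Chained index = 100 × 1.157449 × 1.196277 = 138.4629

138.46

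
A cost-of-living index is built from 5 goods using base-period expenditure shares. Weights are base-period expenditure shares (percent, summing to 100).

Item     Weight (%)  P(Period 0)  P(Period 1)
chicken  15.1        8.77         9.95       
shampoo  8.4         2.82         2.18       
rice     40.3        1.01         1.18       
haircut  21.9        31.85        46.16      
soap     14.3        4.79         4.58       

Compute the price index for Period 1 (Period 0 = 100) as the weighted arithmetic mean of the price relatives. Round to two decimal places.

116.12

chicken: 15.1 × (9.95/8.77) = 15.1 × 1.134550 = 17.1317
shampoo: 8.4 × (2.18/2.82) = 8.4 × 0.773050 = 6.4936
rice: 40.3 × (1.18/1.01) = 40.3 × 1.168317 = 47.0832
haircut: 21.9 × (46.16/31.85) = 21.9 × 1.449294 = 31.7395
soap: 14.3 × (4.58/4.79) = 14.3 × 0.956159 = 13.6731
Index = Σ wᵢ·(p₁ᵢ/p₀ᵢ) = 17.1317 + 6.4936 + 47.0832 + 31.7395 + 13.6731 = 116.1211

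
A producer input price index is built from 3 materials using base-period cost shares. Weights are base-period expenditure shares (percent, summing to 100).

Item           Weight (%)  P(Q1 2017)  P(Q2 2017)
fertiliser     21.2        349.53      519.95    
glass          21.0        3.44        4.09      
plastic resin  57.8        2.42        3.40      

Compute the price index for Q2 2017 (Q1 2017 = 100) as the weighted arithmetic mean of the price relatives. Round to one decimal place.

fertiliser: 21.2 × (519.95/349.53) = 21.2 × 1.487569 = 31.5365
glass: 21.0 × (4.09/3.44) = 21.0 × 1.188953 = 24.9680
plastic resin: 57.8 × (3.40/2.42) = 57.8 × 1.404959 = 81.2066
Index = Σ wᵢ·(p₁ᵢ/p₀ᵢ) = 31.5365 + 24.9680 + 81.2066 = 137.7111

137.7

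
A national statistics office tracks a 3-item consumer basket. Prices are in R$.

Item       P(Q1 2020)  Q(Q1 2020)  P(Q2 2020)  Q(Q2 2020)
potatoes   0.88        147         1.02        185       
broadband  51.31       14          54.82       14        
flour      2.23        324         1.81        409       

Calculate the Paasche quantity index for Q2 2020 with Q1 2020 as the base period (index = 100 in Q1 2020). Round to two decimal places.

Paasche quantity index uses current-period prices as weights.
ΣP(Q2 2020)·Q(Q2 2020) = 1.02×185 + 54.82×14 + 1.81×409 = 188.7 + 767.48 + 740.29 = 1696.47
ΣP(Q2 2020)·Q(Q1 2020) = 1.02×147 + 54.82×14 + 1.81×324 = 149.94 + 767.48 + 586.44 = 1503.86
Index = 1696.47 / 1503.86 × 100 = 112.8077

112.81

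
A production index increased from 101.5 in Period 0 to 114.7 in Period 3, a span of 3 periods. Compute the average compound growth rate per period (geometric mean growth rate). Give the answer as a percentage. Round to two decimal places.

Growth factor = (114.7/101.5)^(1/3) = (1.130049)^(1/3) = 1.041596
Growth rate = 1.041596 − 1 = 0.041596 = 4.1596%

4.16%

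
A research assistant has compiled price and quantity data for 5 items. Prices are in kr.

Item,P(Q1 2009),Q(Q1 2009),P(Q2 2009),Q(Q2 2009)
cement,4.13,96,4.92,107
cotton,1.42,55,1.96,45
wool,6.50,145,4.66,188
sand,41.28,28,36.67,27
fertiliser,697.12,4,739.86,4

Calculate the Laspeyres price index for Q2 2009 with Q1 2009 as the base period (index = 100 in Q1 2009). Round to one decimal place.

97.8

Laspeyres price index uses base-period quantities as weights.
ΣP(Q2 2009)·Q(Q1 2009) = 4.92×96 + 1.96×55 + 4.66×145 + 36.67×28 + 739.86×4 = 472.32 + 107.8 + 675.7 + 1026.76 + 2959.44 = 5242.02
ΣP(Q1 2009)·Q(Q1 2009) = 4.13×96 + 1.42×55 + 6.50×145 + 41.28×28 + 697.12×4 = 396.48 + 78.1 + 942.5 + 1155.84 + 2788.48 = 5361.4
Index = 5242.02 / 5361.4 × 100 = 97.7733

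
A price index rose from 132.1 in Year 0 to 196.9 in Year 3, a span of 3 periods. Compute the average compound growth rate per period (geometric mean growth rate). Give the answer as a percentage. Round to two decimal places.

Growth factor = (196.9/132.1)^(1/3) = (1.490537)^(1/3) = 1.142302
Growth rate = 1.142302 − 1 = 0.142302 = 14.2302%

14.23%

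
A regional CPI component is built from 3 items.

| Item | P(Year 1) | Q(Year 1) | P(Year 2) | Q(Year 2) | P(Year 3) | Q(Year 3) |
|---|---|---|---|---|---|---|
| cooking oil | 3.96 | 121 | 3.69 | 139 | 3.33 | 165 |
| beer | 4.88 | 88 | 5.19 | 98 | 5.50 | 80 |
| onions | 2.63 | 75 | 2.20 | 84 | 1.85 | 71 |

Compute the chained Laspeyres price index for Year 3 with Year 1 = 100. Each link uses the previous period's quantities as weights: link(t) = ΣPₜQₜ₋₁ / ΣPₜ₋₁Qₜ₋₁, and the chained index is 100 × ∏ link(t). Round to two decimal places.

92.67

Link Year 1→Year 2:
ΣP(Year 2)Q(Year 1) = 3.69×121 + 5.19×88 + 2.20×75 = 446.49 + 456.72 + 165 = 1068.21
ΣP(Year 1)Q(Year 1) = 3.96×121 + 4.88×88 + 2.63×75 = 479.16 + 429.44 + 197.25 = 1105.85
link = 1068.21/1105.85 = 0.965963
Link Year 2→Year 3:
ΣP(Year 3)Q(Year 2) = 3.33×139 + 5.50×98 + 1.85×84 = 462.87 + 539 + 155.4 = 1157.27
ΣP(Year 2)Q(Year 2) = 3.69×139 + 5.19×98 + 2.20×84 = 512.91 + 508.62 + 184.8 = 1206.33
link = 1157.27/1206.33 = 0.959331
Chained index = 100 × 0.965963 × 0.959331 = 92.6678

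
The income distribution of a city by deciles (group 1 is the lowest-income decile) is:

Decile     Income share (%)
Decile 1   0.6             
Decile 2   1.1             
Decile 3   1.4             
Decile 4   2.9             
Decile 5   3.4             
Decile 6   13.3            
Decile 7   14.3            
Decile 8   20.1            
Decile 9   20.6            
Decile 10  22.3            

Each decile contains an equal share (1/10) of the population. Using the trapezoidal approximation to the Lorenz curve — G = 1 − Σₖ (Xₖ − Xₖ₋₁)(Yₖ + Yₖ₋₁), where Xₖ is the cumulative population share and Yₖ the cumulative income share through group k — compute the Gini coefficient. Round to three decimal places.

0.469

Cumulative income shares Yₖ: 0.0060, 0.0170, 0.0310, 0.0600, 0.0940, 0.2270, 0.3700, 0.5710, 0.7770, 1.0000
Σ (Xₖ−Xₖ₋₁)(Yₖ+Yₖ₋₁) = (1/10)(0.0060+0.0000) + (1/10)(0.0170+0.0060) + (1/10)(0.0310+0.0170) + (1/10)(0.0600+0.0310) + (1/10)(0.0940+0.0600) + (1/10)(0.2270+0.0940) + (1/10)(0.3700+0.2270) + (1/10)(0.5710+0.3700) + (1/10)(0.7770+0.5710) + (1/10)(1.0000+0.7770)
  = 0.0006 + 0.0023 + 0.0048 + 0.0091 + 0.0154 + 0.0321 + 0.0597 + 0.0941 + 0.1348 + 0.1777 = 0.5306
G = 1 − 0.5306 = 0.4694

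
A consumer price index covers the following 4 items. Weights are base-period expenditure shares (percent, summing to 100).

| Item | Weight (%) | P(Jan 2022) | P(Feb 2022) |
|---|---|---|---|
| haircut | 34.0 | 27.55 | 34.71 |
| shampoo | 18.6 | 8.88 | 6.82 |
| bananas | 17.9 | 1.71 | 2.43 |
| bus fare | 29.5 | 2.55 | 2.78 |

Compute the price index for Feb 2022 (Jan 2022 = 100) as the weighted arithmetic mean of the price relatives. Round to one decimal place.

haircut: 34.0 × (34.71/27.55) = 34.0 × 1.259891 = 42.8363
shampoo: 18.6 × (6.82/8.88) = 18.6 × 0.768018 = 14.2851
bananas: 17.9 × (2.43/1.71) = 17.9 × 1.421053 = 25.4368
bus fare: 29.5 × (2.78/2.55) = 29.5 × 1.090196 = 32.1608
Index = Σ wᵢ·(p₁ᵢ/p₀ᵢ) = 42.8363 + 14.2851 + 25.4368 + 32.1608 = 114.7191

114.7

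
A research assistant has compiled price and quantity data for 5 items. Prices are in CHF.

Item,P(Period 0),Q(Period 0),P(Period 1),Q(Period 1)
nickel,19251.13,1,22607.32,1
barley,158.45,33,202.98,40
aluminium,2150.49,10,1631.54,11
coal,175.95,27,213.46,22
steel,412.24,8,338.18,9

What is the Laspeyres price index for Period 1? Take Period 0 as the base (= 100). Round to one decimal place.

100.1

Laspeyres price index uses base-period quantities as weights.
ΣP(Period 1)·Q(Period 0) = 22607.32×1 + 202.98×33 + 1631.54×10 + 213.46×27 + 338.18×8 = 22607.32 + 6698.34 + 16315.4 + 5763.42 + 2705.44 = 54089.92
ΣP(Period 0)·Q(Period 0) = 19251.13×1 + 158.45×33 + 2150.49×10 + 175.95×27 + 412.24×8 = 19251.13 + 5228.85 + 21504.9 + 4750.65 + 3297.92 = 54033.45
Index = 54089.92 / 54033.45 × 100 = 100.1045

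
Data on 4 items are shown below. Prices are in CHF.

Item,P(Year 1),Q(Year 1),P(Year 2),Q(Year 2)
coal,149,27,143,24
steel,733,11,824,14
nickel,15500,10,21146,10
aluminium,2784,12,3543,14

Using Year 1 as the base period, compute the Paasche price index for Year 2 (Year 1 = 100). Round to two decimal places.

Paasche price index uses current-period quantities as weights.
ΣP(Year 2)·Q(Year 2) = 143×24 + 824×14 + 21146×10 + 3543×14 = 3432 + 11536 + 211460 + 49602 = 276030
ΣP(Year 1)·Q(Year 2) = 149×24 + 733×14 + 15500×10 + 2784×14 = 3576 + 10262 + 155000 + 38976 = 207814
Index = 276030 / 207814 × 100 = 132.8255

132.83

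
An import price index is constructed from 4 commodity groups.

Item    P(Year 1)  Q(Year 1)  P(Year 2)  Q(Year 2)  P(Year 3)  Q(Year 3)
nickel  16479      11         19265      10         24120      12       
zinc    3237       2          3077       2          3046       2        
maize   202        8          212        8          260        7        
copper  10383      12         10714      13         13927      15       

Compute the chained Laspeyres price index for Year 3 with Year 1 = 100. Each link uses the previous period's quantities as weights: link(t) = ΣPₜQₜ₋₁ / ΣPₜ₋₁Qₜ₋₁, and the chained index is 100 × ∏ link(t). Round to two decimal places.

140.55

Link Year 1→Year 2:
ΣP(Year 2)Q(Year 1) = 19265×11 + 3077×2 + 212×8 + 10714×12 = 211915 + 6154 + 1696 + 128568 = 348333
ΣP(Year 1)Q(Year 1) = 16479×11 + 3237×2 + 202×8 + 10383×12 = 181269 + 6474 + 1616 + 124596 = 313955
link = 348333/313955 = 1.109500
Link Year 2→Year 3:
ΣP(Year 3)Q(Year 2) = 24120×10 + 3046×2 + 260×8 + 13927×13 = 241200 + 6092 + 2080 + 181051 = 430423
ΣP(Year 2)Q(Year 2) = 19265×10 + 3077×2 + 212×8 + 10714×13 = 192650 + 6154 + 1696 + 139282 = 339782
link = 430423/339782 = 1.266762
Chained index = 100 × 1.109500 × 1.266762 = 140.5472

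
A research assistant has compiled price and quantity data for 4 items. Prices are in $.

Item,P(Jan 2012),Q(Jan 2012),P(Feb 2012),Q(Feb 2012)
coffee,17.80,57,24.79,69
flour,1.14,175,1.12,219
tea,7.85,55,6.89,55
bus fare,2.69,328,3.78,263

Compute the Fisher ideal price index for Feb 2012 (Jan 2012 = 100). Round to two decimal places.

Laspeyres component (base-period weights):
ΣP(Feb 2012)Q(Jan 2012) = 24.79×57 + 1.12×175 + 6.89×55 + 3.78×328 = 1413.03 + 196 + 378.95 + 1239.84 = 3227.82
ΣP(Jan 2012)Q(Jan 2012) = 17.80×57 + 1.14×175 + 7.85×55 + 2.69×328 = 1014.6 + 199.5 + 431.75 + 882.32 = 2528.17
L = 3227.82 / 2528.17 × 100 = 127.6742
Paasche component (current-period weights):
ΣP(Feb 2012)Q(Feb 2012) = 24.79×69 + 1.12×219 + 6.89×55 + 3.78×263 = 1710.51 + 245.28 + 378.95 + 994.14 = 3328.88
ΣP(Jan 2012)Q(Feb 2012) = 17.80×69 + 1.14×219 + 7.85×55 + 2.69×263 = 1228.2 + 249.66 + 431.75 + 707.47 = 2617.08
P = 3328.88 / 2617.08 × 100 = 127.1983
Fisher = √(L × P) = √(127.6742 × 127.1983) = 127.4360

127.44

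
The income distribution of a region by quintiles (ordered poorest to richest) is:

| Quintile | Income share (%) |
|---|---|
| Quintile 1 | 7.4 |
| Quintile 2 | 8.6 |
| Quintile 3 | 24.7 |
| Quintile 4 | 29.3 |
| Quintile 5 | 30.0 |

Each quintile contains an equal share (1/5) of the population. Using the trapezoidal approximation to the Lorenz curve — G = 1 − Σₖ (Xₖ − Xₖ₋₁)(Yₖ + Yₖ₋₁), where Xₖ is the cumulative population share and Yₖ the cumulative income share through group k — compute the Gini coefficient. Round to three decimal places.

0.264

Cumulative income shares Yₖ: 0.0740, 0.1600, 0.4070, 0.7000, 1.0000
Σ (Xₖ−Xₖ₋₁)(Yₖ+Yₖ₋₁) = (1/5)(0.0740+0.0000) + (1/5)(0.1600+0.0740) + (1/5)(0.4070+0.1600) + (1/5)(0.7000+0.4070) + (1/5)(1.0000+0.7000)
  = 0.0148 + 0.0468 + 0.1134 + 0.2214 + 0.3400 = 0.7364
G = 1 − 0.7364 = 0.2636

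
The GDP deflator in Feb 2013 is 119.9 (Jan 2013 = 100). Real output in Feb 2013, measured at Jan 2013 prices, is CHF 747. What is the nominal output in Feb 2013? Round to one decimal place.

895.7

Nominal = Real × (Index/100) = 747 × (119.9/100)
        = 747 × 1.199 = 895.6530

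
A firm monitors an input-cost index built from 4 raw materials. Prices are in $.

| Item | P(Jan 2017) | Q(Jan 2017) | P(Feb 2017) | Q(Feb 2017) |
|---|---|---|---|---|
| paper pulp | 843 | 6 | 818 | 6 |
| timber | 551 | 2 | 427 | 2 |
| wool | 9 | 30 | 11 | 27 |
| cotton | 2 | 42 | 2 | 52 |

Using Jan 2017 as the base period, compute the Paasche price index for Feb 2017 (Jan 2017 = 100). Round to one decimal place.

Paasche price index uses current-period quantities as weights.
ΣP(Feb 2017)·Q(Feb 2017) = 818×6 + 427×2 + 11×27 + 2×52 = 4908 + 854 + 297 + 104 = 6163
ΣP(Jan 2017)·Q(Feb 2017) = 843×6 + 551×2 + 9×27 + 2×52 = 5058 + 1102 + 243 + 104 = 6507
Index = 6163 / 6507 × 100 = 94.7134

94.7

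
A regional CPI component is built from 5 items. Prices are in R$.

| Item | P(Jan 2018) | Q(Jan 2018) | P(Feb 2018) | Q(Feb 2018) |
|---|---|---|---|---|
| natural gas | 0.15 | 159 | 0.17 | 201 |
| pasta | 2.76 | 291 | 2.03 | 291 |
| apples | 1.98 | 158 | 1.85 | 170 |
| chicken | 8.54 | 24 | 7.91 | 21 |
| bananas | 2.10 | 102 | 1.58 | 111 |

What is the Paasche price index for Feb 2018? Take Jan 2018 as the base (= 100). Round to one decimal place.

80.9

Paasche price index uses current-period quantities as weights.
ΣP(Feb 2018)·Q(Feb 2018) = 0.17×201 + 2.03×291 + 1.85×170 + 7.91×21 + 1.58×111 = 34.17 + 590.73 + 314.5 + 166.11 + 175.38 = 1280.89
ΣP(Jan 2018)·Q(Feb 2018) = 0.15×201 + 2.76×291 + 1.98×170 + 8.54×21 + 2.10×111 = 30.15 + 803.16 + 336.6 + 179.34 + 233.1 = 1582.35
Index = 1280.89 / 1582.35 × 100 = 80.9486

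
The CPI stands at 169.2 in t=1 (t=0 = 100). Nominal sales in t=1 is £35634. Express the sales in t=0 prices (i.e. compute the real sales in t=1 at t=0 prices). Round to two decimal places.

21060.28

Real = Nominal ÷ (Index/100) = 35634 ÷ (169.2/100)
     = 35634 ÷ 1.692 = 21060.2837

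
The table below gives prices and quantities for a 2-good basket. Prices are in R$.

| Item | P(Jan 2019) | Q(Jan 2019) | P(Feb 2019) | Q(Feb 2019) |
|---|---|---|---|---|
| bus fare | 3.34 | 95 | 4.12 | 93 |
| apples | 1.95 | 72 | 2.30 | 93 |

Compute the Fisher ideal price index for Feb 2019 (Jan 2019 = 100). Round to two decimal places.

Laspeyres component (base-period weights):
ΣP(Feb 2019)Q(Jan 2019) = 4.12×95 + 2.30×72 = 391.4 + 165.6 = 557
ΣP(Jan 2019)Q(Jan 2019) = 3.34×95 + 1.95×72 = 317.3 + 140.4 = 457.7
L = 557 / 457.7 × 100 = 121.6954
Paasche component (current-period weights):
ΣP(Feb 2019)Q(Feb 2019) = 4.12×93 + 2.30×93 = 383.16 + 213.9 = 597.06
ΣP(Jan 2019)Q(Feb 2019) = 3.34×93 + 1.95×93 = 310.62 + 181.35 = 491.97
P = 597.06 / 491.97 × 100 = 121.3611
Fisher = √(L × P) = √(121.6954 × 121.3611) = 121.5281

121.53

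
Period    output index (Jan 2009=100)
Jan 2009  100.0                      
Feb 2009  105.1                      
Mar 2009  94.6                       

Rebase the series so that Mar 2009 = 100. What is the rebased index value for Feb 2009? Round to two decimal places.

111.10

Rebased(Feb 2009) = 105.1 / 94.6 × 100 = 111.0994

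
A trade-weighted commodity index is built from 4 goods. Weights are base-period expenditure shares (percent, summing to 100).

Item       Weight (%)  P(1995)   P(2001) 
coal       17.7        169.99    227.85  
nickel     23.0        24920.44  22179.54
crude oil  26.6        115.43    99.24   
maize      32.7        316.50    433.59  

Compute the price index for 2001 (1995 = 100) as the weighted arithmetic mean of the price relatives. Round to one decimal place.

coal: 17.7 × (227.85/169.99) = 17.7 × 1.340373 = 23.7246
nickel: 23.0 × (22179.54/24920.44) = 23.0 × 0.890014 = 20.4703
crude oil: 26.6 × (99.24/115.43) = 26.6 × 0.859742 = 22.8691
maize: 32.7 × (433.59/316.50) = 32.7 × 1.369953 = 44.7975
Index = Σ wᵢ·(p₁ᵢ/p₀ᵢ) = 23.7246 + 20.4703 + 22.8691 + 44.7975 = 111.8615

111.9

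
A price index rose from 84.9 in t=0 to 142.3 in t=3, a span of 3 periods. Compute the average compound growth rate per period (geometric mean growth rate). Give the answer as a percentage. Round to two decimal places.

Growth factor = (142.3/84.9)^(1/3) = (1.676090)^(1/3) = 1.187861
Growth rate = 1.187861 − 1 = 0.187861 = 18.7861%

18.79%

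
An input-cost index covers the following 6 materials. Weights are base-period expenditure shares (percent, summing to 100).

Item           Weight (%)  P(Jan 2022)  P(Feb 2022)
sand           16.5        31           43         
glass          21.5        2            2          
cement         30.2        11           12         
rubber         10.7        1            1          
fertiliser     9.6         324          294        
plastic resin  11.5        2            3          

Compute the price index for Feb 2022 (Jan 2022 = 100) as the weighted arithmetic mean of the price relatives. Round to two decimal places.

sand: 16.5 × (43/31) = 16.5 × 1.387097 = 22.8871
glass: 21.5 × (2/2) = 21.5 × 1.000000 = 21.5000
cement: 30.2 × (12/11) = 30.2 × 1.090909 = 32.9455
rubber: 10.7 × (1/1) = 10.7 × 1.000000 = 10.7000
fertiliser: 9.6 × (294/324) = 9.6 × 0.907407 = 8.7111
plastic resin: 11.5 × (3/2) = 11.5 × 1.500000 = 17.2500
Index = Σ wᵢ·(p₁ᵢ/p₀ᵢ) = 22.8871 + 21.5000 + 32.9455 + 10.7000 + 8.7111 + 17.2500 = 113.9937

113.99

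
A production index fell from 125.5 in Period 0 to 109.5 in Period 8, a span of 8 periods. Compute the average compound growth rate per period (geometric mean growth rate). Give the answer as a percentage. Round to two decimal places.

Growth factor = (109.5/125.5)^(1/8) = (0.872510)^(1/8) = 0.983097
Growth rate = 0.983097 − 1 = -0.016903 = -1.6903%

-1.69%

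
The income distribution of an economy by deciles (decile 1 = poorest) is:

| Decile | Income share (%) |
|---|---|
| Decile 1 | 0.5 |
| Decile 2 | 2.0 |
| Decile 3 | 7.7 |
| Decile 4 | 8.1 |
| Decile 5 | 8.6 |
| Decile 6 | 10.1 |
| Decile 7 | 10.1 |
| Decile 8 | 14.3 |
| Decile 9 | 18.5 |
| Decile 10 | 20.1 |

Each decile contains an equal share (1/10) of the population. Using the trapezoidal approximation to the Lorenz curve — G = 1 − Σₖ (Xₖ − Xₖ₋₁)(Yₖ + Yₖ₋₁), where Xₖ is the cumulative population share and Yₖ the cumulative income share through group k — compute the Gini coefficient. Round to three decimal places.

Cumulative income shares Yₖ: 0.0050, 0.0250, 0.1020, 0.1830, 0.2690, 0.3700, 0.4710, 0.6140, 0.7990, 1.0000
Σ (Xₖ−Xₖ₋₁)(Yₖ+Yₖ₋₁) = (1/10)(0.0050+0.0000) + (1/10)(0.0250+0.0050) + (1/10)(0.1020+0.0250) + (1/10)(0.1830+0.1020) + (1/10)(0.2690+0.1830) + (1/10)(0.3700+0.2690) + (1/10)(0.4710+0.3700) + (1/10)(0.6140+0.4710) + (1/10)(0.7990+0.6140) + (1/10)(1.0000+0.7990)
  = 0.0005 + 0.0030 + 0.0127 + 0.0285 + 0.0452 + 0.0639 + 0.0841 + 0.1085 + 0.1413 + 0.1799 = 0.6676
G = 1 − 0.6676 = 0.3324

0.332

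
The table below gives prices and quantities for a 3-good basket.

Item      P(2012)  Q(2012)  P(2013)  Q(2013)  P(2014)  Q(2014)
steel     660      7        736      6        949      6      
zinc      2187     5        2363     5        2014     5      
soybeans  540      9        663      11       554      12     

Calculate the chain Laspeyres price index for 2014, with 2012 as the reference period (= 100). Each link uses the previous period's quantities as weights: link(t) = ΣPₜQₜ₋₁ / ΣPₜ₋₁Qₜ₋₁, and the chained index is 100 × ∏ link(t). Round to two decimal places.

Link 2012→2013:
ΣP(2013)Q(2012) = 736×7 + 2363×5 + 663×9 = 5152 + 11815 + 5967 = 22934
ΣP(2012)Q(2012) = 660×7 + 2187×5 + 540×9 = 4620 + 10935 + 4860 = 20415
link = 22934/20415 = 1.123390
Link 2013→2014:
ΣP(2014)Q(2013) = 949×6 + 2014×5 + 554×11 = 5694 + 10070 + 6094 = 21858
ΣP(2013)Q(2013) = 736×6 + 2363×5 + 663×11 = 4416 + 11815 + 7293 = 23524
link = 21858/23524 = 0.929179
Chained index = 100 × 1.123390 × 0.929179 = 104.3830

104.38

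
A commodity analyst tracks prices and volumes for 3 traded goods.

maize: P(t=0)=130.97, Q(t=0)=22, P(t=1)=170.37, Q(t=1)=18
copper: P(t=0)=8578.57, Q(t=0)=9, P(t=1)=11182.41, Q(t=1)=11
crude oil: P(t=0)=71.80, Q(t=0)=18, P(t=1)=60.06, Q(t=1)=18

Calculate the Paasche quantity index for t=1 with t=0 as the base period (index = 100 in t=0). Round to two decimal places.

120.56

Paasche quantity index uses current-period prices as weights.
ΣP(t=1)·Q(t=1) = 170.37×18 + 11182.41×11 + 60.06×18 = 3066.66 + 123006.51 + 1081.08 = 127154.25
ΣP(t=1)·Q(t=0) = 170.37×22 + 11182.41×9 + 60.06×18 = 3748.14 + 100641.69 + 1081.08 = 105470.91
Index = 127154.25 / 105470.91 × 100 = 120.5586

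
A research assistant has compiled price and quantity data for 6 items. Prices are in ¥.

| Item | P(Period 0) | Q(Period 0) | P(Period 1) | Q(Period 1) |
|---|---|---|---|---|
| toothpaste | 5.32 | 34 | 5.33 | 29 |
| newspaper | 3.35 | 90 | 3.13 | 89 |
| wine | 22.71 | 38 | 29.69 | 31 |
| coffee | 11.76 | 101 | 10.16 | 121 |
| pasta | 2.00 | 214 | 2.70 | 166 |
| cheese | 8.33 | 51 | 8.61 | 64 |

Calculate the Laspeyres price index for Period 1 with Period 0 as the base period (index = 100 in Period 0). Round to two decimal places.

107.33

Laspeyres price index uses base-period quantities as weights.
ΣP(Period 1)·Q(Period 0) = 5.33×34 + 3.13×90 + 29.69×38 + 10.16×101 + 2.70×214 + 8.61×51 = 181.22 + 281.7 + 1128.22 + 1026.16 + 577.8 + 439.11 = 3634.21
ΣP(Period 0)·Q(Period 0) = 5.32×34 + 3.35×90 + 22.71×38 + 11.76×101 + 2.00×214 + 8.33×51 = 180.88 + 301.5 + 862.98 + 1187.76 + 428 + 424.83 = 3385.95
Index = 3634.21 / 3385.95 × 100 = 107.3321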